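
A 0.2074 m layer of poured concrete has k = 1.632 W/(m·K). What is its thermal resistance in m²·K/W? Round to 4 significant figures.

R = L/k = 0.2074/1.632 = 0.12708 m²·K/W

0.1271 m²·K/W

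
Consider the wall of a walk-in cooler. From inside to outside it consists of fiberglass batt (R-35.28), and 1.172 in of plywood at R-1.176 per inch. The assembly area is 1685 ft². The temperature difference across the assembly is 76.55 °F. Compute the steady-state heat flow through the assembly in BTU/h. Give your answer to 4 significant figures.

1.172 × 1.176 = 1.3783
R_total = 35.28 + 1.3783 = 36.658 ft²·°F·h/BTU
Q = A·ΔT/R = 1685 × 76.55 / 36.658 = 3518.6 BTU/h

3519 BTU/h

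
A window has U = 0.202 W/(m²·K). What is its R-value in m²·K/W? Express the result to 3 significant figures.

4.95 m²·K/W

R = 1/U = 1/0.202 = 4.95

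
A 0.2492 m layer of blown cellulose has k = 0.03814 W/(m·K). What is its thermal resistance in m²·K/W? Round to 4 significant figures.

R = L/k = 0.2492/0.03814 = 6.5338 m²·K/W

6.534 m²·K/W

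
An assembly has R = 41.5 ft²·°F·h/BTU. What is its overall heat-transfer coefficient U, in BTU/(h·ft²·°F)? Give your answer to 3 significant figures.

U = 1/R = 1/41.5 = 0.0241

0.0241 BTU/(h·ft²·°F)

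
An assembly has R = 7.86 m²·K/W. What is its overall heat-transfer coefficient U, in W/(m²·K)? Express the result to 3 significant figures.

U = 1/R = 1/7.86 = 0.1272

0.127 W/(m²·K)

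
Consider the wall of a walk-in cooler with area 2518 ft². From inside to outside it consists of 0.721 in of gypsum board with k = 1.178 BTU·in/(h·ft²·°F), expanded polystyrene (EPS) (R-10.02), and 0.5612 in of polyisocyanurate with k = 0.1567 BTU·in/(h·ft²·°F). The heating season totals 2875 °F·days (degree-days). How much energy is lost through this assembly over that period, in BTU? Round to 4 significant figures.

12220000 BTU

0.721/1.178 = 0.61205
0.5612/0.1567 = 3.5814
R_total = 0.61205 + 10.02 + 3.5814 = 14.213 ft²·°F·h/BTU
E = A × HDD × 24 / R = 2518 × 2875 × 24 / 14.213 = 12224000 BTU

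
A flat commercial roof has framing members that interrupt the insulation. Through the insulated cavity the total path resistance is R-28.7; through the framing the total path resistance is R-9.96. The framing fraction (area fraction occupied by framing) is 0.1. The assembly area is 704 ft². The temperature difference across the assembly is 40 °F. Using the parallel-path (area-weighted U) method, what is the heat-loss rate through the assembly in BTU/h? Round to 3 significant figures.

1170 BTU/h

U_eff = 0.9/28.7 + 0.1/9.96 = 0.03136 + 0.01004 = 0.0414
R_eff = 1/U_eff = 24.16 ft²·°F·h/BTU
Q = 704 × 40 / 24.16 = 1166 BTU/h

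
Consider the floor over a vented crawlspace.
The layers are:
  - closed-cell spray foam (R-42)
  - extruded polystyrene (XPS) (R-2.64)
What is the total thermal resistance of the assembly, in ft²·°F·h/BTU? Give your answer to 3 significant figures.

44.6 ft²·°F·h/BTU

R_total = 42 + 2.64 = 44.64 ft²·°F·h/BTU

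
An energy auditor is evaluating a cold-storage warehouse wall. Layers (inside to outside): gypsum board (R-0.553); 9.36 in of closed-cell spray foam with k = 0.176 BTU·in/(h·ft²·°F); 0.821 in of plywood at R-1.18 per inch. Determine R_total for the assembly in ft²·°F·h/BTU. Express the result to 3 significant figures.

9.36/0.176 = 53.18
0.821 × 1.18 = 0.9688
R_total = 0.553 + 53.18 + 0.9688 = 54.7 ft²·°F·h/BTU

54.7 ft²·°F·h/BTU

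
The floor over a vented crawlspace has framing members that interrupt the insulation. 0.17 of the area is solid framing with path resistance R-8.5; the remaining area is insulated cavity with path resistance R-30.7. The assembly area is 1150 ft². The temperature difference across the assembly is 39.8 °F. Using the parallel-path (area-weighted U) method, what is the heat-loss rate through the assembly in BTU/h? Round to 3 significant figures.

U_eff = 0.83/30.7 + 0.17/8.5 = 0.02704 + 0.02 = 0.04704
R_eff = 1/U_eff = 21.26 ft²·°F·h/BTU
Q = 1150 × 39.8 / 21.26 = 2153 BTU/h

2150 BTU/h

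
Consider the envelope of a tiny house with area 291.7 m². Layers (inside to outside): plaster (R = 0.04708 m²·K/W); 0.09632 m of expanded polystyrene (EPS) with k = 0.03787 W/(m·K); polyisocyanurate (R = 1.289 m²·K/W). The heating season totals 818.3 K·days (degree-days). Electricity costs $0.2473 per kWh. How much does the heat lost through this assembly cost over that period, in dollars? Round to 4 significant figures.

365.2 dollars

0.09632/0.03787 = 2.5434
R_total = 0.04708 + 2.5434 + 1.289 = 3.8795 m²·K/W
E = A × HDD × 24 / R / 1000 = 291.7 × 818.3 × 24 / 3.8795 / 1000 = 1476.7 kWh
Cost = 1476.7 × 0.2473 = $365.18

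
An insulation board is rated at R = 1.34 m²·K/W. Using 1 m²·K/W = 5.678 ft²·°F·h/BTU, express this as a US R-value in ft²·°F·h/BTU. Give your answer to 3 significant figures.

7.61 ft²·°F·h/BTU

R_US = 1.34 × 5.678 = 7.609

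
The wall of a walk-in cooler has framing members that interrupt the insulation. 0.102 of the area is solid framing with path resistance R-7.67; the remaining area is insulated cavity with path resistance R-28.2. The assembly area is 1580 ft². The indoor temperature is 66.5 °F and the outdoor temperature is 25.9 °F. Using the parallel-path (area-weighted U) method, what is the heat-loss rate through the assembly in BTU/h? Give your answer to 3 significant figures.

U_eff = 0.898/28.2 + 0.102/7.67 = 0.03184 + 0.0133 = 0.04514
R_eff = 1/U_eff = 22.15 ft²·°F·h/BTU
Q = 1580 × (66.5 − 25.9) / 22.15 = 2896 BTU/h

2900 BTU/h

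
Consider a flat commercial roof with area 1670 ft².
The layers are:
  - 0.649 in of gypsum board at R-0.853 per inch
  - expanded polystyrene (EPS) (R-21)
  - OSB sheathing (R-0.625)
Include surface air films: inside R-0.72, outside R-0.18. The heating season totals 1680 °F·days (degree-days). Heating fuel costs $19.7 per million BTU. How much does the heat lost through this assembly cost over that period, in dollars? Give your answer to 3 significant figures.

57.5 dollars

0.649 × 0.853 = 0.5536
R_total = 0.72 + 0.5536 + 21 + 0.625 + 0.18 = 23.08 ft²·°F·h/BTU
E = A × HDD × 24 / R = 1670 × 1680 × 24 / 23.08 = 2918000 BTU
Cost = 2918000/10⁶ × 19.7 = $57.48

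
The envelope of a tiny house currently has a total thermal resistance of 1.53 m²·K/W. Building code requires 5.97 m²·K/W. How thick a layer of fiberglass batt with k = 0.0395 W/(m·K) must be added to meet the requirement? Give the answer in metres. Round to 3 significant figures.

0.175 m

ΔR = 5.97 − 1.53 = 4.44 m²·K/W
L = ΔR × k = 4.44 × 0.0395 = 0.1754 m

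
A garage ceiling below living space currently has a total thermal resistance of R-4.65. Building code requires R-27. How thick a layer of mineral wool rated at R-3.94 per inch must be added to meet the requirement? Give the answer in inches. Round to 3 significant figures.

5.67 in

ΔR = 27 − 4.65 = 22.35 ft²·°F·h/BTU
L = ΔR / (R/in) = 22.35/3.94 = 5.673 in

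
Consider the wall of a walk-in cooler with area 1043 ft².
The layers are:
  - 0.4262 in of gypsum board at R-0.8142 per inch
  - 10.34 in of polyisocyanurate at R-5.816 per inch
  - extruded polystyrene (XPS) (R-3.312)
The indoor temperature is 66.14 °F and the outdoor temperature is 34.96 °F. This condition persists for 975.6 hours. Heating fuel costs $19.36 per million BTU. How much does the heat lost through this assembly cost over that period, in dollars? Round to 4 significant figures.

0.4262 × 0.8142 = 0.34701
10.34 × 5.816 = 60.137
R_total = 0.34701 + 60.137 + 3.312 = 63.796 ft²·°F·h/BTU
Q = 1043 × (66.14 − 34.96) / 63.796 = 509.76 BTU/h
E = 509.76 × 975.6 = 497320 BTU
Cost = 497320/10⁶ × 19.36 = $9.6281

9.628 dollars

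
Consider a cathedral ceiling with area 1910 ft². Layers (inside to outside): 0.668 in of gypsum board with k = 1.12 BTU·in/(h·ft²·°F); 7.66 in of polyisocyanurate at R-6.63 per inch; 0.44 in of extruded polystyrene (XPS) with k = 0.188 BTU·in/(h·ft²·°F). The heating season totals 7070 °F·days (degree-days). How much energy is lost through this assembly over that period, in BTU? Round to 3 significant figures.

0.668/1.12 = 0.5964
7.66 × 6.63 = 50.79
0.44/0.188 = 2.34
R_total = 0.5964 + 50.79 + 2.34 = 53.72 ft²·°F·h/BTU
E = A × HDD × 24 / R = 1910 × 7070 × 24 / 53.72 = 6033000 BTU

6030000 BTU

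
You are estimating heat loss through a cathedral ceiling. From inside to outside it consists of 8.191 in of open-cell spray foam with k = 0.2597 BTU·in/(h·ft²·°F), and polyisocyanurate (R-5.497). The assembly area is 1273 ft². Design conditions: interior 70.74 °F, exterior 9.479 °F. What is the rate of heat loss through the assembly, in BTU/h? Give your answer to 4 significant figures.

2106 BTU/h

8.191/0.2597 = 31.54
R_total = 31.54 + 5.497 = 37.037 ft²·°F·h/BTU
Q = A·ΔT/R = 1273 × (70.74 − 9.479) / 37.037 = 2105.6 BTU/h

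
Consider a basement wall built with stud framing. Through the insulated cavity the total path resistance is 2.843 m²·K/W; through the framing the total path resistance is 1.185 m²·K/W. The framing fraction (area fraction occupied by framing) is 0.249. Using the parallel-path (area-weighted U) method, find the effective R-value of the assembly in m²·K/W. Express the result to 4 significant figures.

2.108 m²·K/W

U_eff = 0.751/2.843 + 0.249/1.185 = 0.26416 + 0.21013 = 0.47428
R_eff = 1/U_eff = 2.1084 m²·K/W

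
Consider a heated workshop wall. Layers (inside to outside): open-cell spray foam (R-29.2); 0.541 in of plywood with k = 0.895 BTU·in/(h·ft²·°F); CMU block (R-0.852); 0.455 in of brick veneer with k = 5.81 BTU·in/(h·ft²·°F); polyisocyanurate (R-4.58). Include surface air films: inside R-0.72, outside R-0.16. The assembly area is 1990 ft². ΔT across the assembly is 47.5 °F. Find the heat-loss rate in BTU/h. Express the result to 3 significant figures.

2610 BTU/h

0.541/0.895 = 0.6045
0.455/5.81 = 0.07831
R_total = 0.72 + 29.2 + 0.6045 + 0.852 + 0.07831 + 4.58 + 0.16 = 36.19 ft²·°F·h/BTU
Q = A·ΔT/R = 1990 × 47.5 / 36.19 = 2612 BTU/h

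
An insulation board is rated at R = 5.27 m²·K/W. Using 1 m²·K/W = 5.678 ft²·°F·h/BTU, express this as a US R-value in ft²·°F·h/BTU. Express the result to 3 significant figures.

29.9 ft²·°F·h/BTU

R_US = 5.27 × 5.678 = 29.92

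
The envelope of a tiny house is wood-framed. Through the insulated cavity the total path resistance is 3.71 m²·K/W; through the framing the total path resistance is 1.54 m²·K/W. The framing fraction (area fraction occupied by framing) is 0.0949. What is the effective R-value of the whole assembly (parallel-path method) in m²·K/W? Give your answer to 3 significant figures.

3.27 m²·K/W

U_eff = 0.9051/3.71 + 0.0949/1.54 = 0.244 + 0.06162 = 0.3056
R_eff = 1/U_eff = 3.272 m²·K/W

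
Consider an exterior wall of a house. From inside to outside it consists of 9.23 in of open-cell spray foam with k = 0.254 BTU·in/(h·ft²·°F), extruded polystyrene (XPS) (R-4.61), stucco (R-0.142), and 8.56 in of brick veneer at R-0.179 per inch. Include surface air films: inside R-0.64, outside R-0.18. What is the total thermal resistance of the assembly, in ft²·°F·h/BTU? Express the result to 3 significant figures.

43.4 ft²·°F·h/BTU

9.23/0.254 = 36.34
8.56 × 0.179 = 1.532
R_total = 0.64 + 36.34 + 4.61 + 0.142 + 1.532 + 0.18 = 43.44 ft²·°F·h/BTU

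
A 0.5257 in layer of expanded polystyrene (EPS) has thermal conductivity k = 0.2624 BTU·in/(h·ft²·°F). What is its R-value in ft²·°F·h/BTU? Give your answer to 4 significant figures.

R = L/k = 0.5257/0.2624 = 2.0034 ft²·°F·h/BTU

2.003 ft²·°F·h/BTU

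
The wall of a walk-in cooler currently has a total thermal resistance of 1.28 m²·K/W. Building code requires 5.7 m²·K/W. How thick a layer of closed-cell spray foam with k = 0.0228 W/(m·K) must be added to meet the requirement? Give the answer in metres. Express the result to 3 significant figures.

0.101 m

ΔR = 5.7 − 1.28 = 4.42 m²·K/W
L = ΔR × k = 4.42 × 0.0228 = 0.1008 m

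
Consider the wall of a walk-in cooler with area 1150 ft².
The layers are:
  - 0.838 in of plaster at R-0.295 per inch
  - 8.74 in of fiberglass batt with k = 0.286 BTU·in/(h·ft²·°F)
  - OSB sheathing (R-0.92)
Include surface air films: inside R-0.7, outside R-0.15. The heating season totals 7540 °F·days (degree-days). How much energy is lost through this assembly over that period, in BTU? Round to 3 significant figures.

0.838 × 0.295 = 0.2472
8.74/0.286 = 30.56
R_total = 0.7 + 0.2472 + 30.56 + 0.92 + 0.15 = 32.58 ft²·°F·h/BTU
E = A × HDD × 24 / R = 1150 × 7540 × 24 / 32.58 = 6388000 BTU

6390000 BTU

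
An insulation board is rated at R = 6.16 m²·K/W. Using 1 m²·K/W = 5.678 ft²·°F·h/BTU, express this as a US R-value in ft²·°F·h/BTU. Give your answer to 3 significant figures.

R_US = 6.16 × 5.678 = 34.98

35.0 ft²·°F·h/BTU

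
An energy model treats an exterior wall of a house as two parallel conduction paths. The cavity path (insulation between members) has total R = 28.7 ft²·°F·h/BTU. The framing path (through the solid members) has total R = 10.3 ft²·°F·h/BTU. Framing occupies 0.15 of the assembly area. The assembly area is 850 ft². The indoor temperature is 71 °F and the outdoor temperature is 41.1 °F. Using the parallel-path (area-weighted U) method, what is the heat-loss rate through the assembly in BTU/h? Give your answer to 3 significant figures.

1120 BTU/h

U_eff = 0.85/28.7 + 0.15/10.3 = 0.02962 + 0.01456 = 0.04418
R_eff = 1/U_eff = 22.63 ft²·°F·h/BTU
Q = 850 × (71 − 41.1) / 22.63 = 1123 BTU/h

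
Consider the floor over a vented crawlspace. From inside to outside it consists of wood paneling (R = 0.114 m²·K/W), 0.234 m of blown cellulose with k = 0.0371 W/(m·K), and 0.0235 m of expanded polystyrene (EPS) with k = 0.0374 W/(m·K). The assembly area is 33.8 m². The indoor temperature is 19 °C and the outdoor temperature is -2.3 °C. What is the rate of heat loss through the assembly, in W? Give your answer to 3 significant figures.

102 W

0.234/0.0371 = 6.307
0.0235/0.0374 = 0.6283
R_total = 0.114 + 6.307 + 0.6283 = 7.05 m²·K/W
Q = A·ΔT/R = 33.8 × (19 − (-2.3)) / 7.05 = 102.1 W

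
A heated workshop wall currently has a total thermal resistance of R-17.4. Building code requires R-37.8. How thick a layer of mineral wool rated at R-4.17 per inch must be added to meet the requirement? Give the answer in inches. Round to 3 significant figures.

4.89 in

ΔR = 37.8 − 17.4 = 20.4 ft²·°F·h/BTU
L = ΔR / (R/in) = 20.4/4.17 = 4.892 in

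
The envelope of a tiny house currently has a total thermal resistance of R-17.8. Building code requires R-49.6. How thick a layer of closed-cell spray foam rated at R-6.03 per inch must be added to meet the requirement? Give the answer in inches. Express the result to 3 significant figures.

ΔR = 49.6 − 17.8 = 31.8 ft²·°F·h/BTU
L = ΔR / (R/in) = 31.8/6.03 = 5.274 in

5.27 in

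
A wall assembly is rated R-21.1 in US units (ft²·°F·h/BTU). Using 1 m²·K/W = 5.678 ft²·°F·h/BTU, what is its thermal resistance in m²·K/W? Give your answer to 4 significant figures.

R_SI = 21.1/5.678 = 3.7161

3.716 m²·K/W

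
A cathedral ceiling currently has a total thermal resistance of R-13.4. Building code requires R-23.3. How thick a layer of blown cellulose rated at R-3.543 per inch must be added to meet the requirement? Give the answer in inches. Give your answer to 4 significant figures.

2.794 in

ΔR = 23.3 − 13.4 = 9.9 ft²·°F·h/BTU
L = ΔR / (R/in) = 9.9/3.543 = 2.7942 in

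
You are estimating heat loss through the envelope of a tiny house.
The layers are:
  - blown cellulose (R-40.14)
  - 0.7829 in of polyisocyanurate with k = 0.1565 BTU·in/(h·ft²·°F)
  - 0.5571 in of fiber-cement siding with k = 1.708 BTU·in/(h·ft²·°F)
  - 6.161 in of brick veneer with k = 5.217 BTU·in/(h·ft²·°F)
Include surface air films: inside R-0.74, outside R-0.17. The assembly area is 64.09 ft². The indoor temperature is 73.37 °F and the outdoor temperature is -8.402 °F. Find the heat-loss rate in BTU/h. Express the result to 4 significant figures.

0.7829/0.1565 = 5.0026
0.5571/1.708 = 0.32617
6.161/5.217 = 1.1809
R_total = 0.74 + 40.14 + 5.0026 + 0.32617 + 1.1809 + 0.17 = 47.56 ft²·°F·h/BTU
Q = A·ΔT/R = 64.09 × (73.37 − (-8.402)) / 47.56 = 110.19 BTU/h

110.2 BTU/h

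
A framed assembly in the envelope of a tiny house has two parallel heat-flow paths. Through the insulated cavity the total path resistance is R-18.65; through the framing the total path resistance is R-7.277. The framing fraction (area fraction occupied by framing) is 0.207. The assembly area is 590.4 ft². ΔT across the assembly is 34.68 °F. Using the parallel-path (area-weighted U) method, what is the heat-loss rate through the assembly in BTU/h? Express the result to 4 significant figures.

1453 BTU/h

U_eff = 0.793/18.65 + 0.207/7.277 = 0.04252 + 0.028446 = 0.070966
R_eff = 1/U_eff = 14.091 ft²·°F·h/BTU
Q = 590.4 × 34.68 / 14.091 = 1453 BTU/h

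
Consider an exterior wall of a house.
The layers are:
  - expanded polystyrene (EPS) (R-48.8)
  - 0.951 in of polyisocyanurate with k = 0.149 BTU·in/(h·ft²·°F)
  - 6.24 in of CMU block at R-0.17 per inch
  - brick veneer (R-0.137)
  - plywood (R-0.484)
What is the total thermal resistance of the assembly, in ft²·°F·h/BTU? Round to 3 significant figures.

0.951/0.149 = 6.383
6.24 × 0.17 = 1.061
R_total = 48.8 + 6.383 + 1.061 + 0.137 + 0.484 = 56.86 ft²·°F·h/BTU

56.9 ft²·°F·h/BTU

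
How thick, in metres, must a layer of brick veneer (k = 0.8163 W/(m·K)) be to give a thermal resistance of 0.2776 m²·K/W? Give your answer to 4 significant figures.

L = R·k = 0.2776 × 0.8163 = 0.2266 m

0.2266 m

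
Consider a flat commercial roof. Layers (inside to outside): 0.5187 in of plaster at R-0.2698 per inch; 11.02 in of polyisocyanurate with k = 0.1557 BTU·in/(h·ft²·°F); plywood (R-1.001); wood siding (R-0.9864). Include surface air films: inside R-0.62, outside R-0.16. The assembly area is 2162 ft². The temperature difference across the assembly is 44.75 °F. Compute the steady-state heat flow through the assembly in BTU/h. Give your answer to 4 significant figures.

0.5187 × 0.2698 = 0.13995
11.02/0.1557 = 70.777
R_total = 0.62 + 0.13995 + 70.777 + 1.001 + 0.9864 + 0.16 = 73.684 ft²·°F·h/BTU
Q = A·ΔT/R = 2162 × 44.75 / 73.684 = 1313 BTU/h

1313 BTU/h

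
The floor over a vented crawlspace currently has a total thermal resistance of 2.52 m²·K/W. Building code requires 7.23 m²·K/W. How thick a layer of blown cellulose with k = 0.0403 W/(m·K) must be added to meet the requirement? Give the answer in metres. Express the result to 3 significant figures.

0.190 m

ΔR = 7.23 − 2.52 = 4.71 m²·K/W
L = ΔR × k = 4.71 × 0.0403 = 0.1898 m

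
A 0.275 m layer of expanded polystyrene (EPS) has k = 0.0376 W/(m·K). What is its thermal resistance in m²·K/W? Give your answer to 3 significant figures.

7.31 m²·K/W

R = L/k = 0.275/0.0376 = 7.314 m²·K/W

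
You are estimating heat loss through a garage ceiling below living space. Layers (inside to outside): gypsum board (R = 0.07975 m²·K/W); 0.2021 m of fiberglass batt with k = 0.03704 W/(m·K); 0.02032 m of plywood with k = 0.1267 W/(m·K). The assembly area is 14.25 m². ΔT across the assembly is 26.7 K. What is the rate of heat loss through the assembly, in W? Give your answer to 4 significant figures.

0.2021/0.03704 = 5.4563
0.02032/0.1267 = 0.16038
R_total = 0.07975 + 5.4563 + 0.16038 = 5.6964 m²·K/W
Q = A·ΔT/R = 14.25 × 26.7 / 5.6964 = 66.792 W

66.79 W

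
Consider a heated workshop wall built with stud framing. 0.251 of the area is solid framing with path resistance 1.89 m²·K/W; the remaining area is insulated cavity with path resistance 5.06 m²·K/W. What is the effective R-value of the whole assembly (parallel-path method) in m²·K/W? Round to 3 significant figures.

U_eff = 0.749/5.06 + 0.251/1.89 = 0.148 + 0.1328 = 0.2808
R_eff = 1/U_eff = 3.561 m²·K/W

3.56 m²·K/W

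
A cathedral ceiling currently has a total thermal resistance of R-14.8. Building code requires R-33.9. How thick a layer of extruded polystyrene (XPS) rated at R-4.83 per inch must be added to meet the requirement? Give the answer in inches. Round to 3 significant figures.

ΔR = 33.9 − 14.8 = 19.1 ft²·°F·h/BTU
L = ΔR / (R/in) = 19.1/4.83 = 3.954 in

3.95 in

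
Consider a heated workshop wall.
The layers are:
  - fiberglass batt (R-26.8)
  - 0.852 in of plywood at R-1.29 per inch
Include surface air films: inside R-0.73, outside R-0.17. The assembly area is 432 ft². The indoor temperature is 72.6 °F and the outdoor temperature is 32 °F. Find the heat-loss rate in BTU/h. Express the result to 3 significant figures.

0.852 × 1.29 = 1.099
R_total = 0.73 + 26.8 + 1.099 + 0.17 = 28.8 ft²·°F·h/BTU
Q = A·ΔT/R = 432 × (72.6 − 32) / 28.8 = 609 BTU/h

609 BTU/h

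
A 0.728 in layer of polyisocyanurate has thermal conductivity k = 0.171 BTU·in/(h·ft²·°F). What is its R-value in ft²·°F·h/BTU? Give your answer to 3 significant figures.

R = L/k = 0.728/0.171 = 4.257 ft²·°F·h/BTU

4.26 ft²·°F·h/BTU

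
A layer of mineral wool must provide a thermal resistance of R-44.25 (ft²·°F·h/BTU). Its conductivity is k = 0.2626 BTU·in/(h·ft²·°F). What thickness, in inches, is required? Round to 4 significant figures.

11.62 in

L = R × k = 44.25 × 0.2626 = 11.62 in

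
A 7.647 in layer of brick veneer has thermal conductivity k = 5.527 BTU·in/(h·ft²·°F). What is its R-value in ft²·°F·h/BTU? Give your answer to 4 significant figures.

R = L/k = 7.647/5.527 = 1.3836 ft²·°F·h/BTU

1.384 ft²·°F·h/BTU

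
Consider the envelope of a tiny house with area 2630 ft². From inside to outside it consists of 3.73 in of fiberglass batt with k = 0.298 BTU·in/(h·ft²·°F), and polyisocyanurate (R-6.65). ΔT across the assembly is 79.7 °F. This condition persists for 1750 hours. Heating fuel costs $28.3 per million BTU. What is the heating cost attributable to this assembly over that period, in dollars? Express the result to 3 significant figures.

542 dollars

3.73/0.298 = 12.52
R_total = 12.52 + 6.65 = 19.17 ft²·°F·h/BTU
Q = 2630 × 79.7 / 19.17 = 10940 BTU/h
E = 10940 × 1750 = 19140000 BTU
Cost = 19140000/10⁶ × 28.3 = $541.6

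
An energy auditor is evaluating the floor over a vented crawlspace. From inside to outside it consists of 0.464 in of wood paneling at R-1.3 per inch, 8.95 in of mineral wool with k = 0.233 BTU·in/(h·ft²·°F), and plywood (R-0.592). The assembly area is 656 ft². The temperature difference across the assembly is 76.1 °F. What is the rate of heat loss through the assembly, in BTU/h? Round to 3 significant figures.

1260 BTU/h

0.464 × 1.3 = 0.6032
8.95/0.233 = 38.41
R_total = 0.6032 + 38.41 + 0.592 = 39.61 ft²·°F·h/BTU
Q = A·ΔT/R = 656 × 76.1 / 39.61 = 1260 BTU/h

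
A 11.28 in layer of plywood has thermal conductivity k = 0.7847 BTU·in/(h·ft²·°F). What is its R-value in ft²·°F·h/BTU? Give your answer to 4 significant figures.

R = L/k = 11.28/0.7847 = 14.375 ft²·°F·h/BTU

14.37 ft²·°F·h/BTU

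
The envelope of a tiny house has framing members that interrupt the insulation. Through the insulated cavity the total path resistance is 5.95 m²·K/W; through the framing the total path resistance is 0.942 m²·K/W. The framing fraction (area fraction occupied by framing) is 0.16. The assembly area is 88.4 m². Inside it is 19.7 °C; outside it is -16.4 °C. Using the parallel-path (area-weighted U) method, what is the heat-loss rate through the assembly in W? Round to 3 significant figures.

993 W

U_eff = 0.84/5.95 + 0.16/0.942 = 0.1412 + 0.1699 = 0.311
R_eff = 1/U_eff = 3.215 m²·K/W
Q = 88.4 × (19.7 − (-16.4)) / 3.215 = 992.6 W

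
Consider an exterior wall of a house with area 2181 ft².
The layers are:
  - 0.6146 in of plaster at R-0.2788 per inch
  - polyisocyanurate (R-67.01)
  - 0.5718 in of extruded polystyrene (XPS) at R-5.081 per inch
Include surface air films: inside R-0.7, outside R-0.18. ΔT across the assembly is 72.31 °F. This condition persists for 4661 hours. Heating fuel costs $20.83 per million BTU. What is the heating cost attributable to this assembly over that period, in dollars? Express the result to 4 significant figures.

215.8 dollars

0.6146 × 0.2788 = 0.17135
0.5718 × 5.081 = 2.9053
R_total = 0.7 + 0.17135 + 67.01 + 2.9053 + 0.18 = 70.967 ft²·°F·h/BTU
Q = 2181 × 72.31 / 70.967 = 2222.3 BTU/h
E = 2222.3 × 4661 = 10358000 BTU
Cost = 10358000/10⁶ × 20.83 = $215.76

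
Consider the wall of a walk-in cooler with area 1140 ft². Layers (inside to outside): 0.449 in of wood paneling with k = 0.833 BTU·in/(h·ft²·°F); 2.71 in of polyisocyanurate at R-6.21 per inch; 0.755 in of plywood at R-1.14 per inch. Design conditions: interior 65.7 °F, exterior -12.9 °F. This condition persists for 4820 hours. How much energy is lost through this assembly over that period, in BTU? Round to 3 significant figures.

23700000 BTU

0.449/0.833 = 0.539
2.71 × 6.21 = 16.83
0.755 × 1.14 = 0.8607
R_total = 0.539 + 16.83 + 0.8607 = 18.23 ft²·°F·h/BTU
Q = 1140 × (65.7 − (-12.9)) / 18.23 = 4916 BTU/h
E = 4916 × 4820 = 23690000 BTU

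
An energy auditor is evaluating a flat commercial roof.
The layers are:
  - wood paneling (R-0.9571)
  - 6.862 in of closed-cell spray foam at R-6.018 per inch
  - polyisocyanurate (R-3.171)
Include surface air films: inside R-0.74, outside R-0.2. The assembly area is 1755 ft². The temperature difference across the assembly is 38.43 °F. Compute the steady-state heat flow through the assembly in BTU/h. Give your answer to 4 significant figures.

1455 BTU/h

6.862 × 6.018 = 41.296
R_total = 0.74 + 0.9571 + 41.296 + 3.171 + 0.2 = 46.364 ft²·°F·h/BTU
Q = A·ΔT/R = 1755 × 38.43 / 46.364 = 1454.7 BTU/h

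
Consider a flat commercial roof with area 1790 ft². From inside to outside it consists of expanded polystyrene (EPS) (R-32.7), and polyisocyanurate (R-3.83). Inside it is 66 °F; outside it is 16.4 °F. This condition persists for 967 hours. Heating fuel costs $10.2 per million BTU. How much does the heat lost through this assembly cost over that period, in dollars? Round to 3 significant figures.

R_total = 32.7 + 3.83 = 36.53 ft²·°F·h/BTU
Q = 1790 × (66 − 16.4) / 36.53 = 2430 BTU/h
E = 2430 × 967 = 2350000 BTU
Cost = 2350000/10⁶ × 10.2 = $23.97

24.0 dollars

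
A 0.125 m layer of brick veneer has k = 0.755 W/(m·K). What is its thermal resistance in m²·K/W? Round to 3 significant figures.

R = L/k = 0.125/0.755 = 0.1656 m²·K/W

0.166 m²·K/W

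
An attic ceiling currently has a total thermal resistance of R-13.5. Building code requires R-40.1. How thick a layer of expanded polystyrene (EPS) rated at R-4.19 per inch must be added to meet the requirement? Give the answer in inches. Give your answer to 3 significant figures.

ΔR = 40.1 − 13.5 = 26.6 ft²·°F·h/BTU
L = ΔR / (R/in) = 26.6/4.19 = 6.348 in

6.35 in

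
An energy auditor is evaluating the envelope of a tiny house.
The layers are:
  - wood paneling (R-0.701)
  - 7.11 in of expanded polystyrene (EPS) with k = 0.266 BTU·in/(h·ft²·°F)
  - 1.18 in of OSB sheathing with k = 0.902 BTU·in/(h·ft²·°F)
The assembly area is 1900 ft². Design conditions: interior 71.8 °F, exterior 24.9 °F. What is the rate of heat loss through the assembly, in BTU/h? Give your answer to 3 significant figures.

7.11/0.266 = 26.73
1.18/0.902 = 1.308
R_total = 0.701 + 26.73 + 1.308 = 28.74 ft²·°F·h/BTU
Q = A·ΔT/R = 1900 × (71.8 − 24.9) / 28.74 = 3101 BTU/h

3100 BTU/h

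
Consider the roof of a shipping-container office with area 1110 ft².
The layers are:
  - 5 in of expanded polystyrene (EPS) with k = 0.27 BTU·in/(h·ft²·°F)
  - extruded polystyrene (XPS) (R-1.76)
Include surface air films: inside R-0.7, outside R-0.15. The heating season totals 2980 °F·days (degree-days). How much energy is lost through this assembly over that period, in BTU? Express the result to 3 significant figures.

5/0.27 = 18.52
R_total = 0.7 + 18.52 + 1.76 + 0.15 = 21.13 ft²·°F·h/BTU
E = A × HDD × 24 / R = 1110 × 2980 × 24 / 21.13 = 3757000 BTU

3760000 BTU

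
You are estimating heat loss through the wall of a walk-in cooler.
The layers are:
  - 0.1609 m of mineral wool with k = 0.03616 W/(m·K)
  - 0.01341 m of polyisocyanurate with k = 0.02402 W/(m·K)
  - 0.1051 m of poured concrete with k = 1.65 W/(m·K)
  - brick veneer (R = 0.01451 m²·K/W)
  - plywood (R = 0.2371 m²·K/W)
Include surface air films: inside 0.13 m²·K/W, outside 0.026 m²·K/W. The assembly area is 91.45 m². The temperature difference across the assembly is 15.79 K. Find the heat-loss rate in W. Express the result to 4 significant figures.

263.5 W

0.1609/0.03616 = 4.4497
0.01341/0.02402 = 0.55828
0.1051/1.65 = 0.063697
R_total = 0.13 + 4.4497 + 0.55828 + 0.063697 + 0.01451 + 0.2371 + 0.026 = 5.4793 m²·K/W
Q = A·ΔT/R = 91.45 × 15.79 / 5.4793 = 263.54 W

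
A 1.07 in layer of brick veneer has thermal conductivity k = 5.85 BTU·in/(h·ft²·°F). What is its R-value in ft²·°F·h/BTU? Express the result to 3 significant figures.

R = L/k = 1.07/5.85 = 0.1829 ft²·°F·h/BTU

0.183 ft²·°F·h/BTU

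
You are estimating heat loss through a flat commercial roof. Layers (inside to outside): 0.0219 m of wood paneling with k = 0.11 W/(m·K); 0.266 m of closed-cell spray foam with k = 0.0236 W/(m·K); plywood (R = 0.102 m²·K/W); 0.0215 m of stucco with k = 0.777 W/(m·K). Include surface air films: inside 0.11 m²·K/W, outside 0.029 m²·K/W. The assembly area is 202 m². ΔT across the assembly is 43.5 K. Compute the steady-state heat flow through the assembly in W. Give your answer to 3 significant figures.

0.0219/0.11 = 0.1991
0.266/0.0236 = 11.27
0.0215/0.777 = 0.02767
R_total = 0.11 + 0.1991 + 11.27 + 0.102 + 0.02767 + 0.029 = 11.74 m²·K/W
Q = A·ΔT/R = 202 × 43.5 / 11.74 = 748.5 W

749 W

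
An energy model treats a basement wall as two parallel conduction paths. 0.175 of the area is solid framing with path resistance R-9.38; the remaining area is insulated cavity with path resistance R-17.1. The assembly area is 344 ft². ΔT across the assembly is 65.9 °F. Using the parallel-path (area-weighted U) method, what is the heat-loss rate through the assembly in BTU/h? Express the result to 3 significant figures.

U_eff = 0.825/17.1 + 0.175/9.38 = 0.04825 + 0.01866 = 0.0669
R_eff = 1/U_eff = 14.95 ft²·°F·h/BTU
Q = 344 × 65.9 / 14.95 = 1517 BTU/h

1520 BTU/h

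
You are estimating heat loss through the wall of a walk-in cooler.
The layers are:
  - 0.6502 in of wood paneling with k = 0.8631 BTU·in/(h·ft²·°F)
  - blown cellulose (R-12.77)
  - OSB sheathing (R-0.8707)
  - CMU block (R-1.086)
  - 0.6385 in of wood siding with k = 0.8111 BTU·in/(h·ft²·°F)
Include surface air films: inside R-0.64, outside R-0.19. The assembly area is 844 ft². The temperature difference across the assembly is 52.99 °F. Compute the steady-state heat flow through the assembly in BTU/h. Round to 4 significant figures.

0.6502/0.8631 = 0.75333
0.6385/0.8111 = 0.7872
R_total = 0.64 + 0.75333 + 12.77 + 0.8707 + 1.086 + 0.7872 + 0.19 = 17.097 ft²·°F·h/BTU
Q = A·ΔT/R = 844 × 52.99 / 17.097 = 2615.8 BTU/h

2616 BTU/h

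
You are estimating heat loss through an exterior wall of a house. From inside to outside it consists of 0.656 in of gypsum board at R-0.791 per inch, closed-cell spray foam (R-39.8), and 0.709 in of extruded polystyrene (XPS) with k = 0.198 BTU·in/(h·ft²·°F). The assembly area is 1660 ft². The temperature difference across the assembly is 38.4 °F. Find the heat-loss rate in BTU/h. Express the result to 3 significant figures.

0.656 × 0.791 = 0.5189
0.709/0.198 = 3.581
R_total = 0.5189 + 39.8 + 3.581 = 43.9 ft²·°F·h/BTU
Q = A·ΔT/R = 1660 × 38.4 / 43.9 = 1452 BTU/h

1450 BTU/h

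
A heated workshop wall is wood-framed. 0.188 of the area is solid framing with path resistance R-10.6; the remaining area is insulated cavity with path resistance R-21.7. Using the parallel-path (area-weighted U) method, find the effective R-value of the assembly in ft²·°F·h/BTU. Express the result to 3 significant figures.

18.1 ft²·°F·h/BTU

U_eff = 0.812/21.7 + 0.188/10.6 = 0.03742 + 0.01774 = 0.05516
R_eff = 1/U_eff = 18.13 ft²·°F·h/BTU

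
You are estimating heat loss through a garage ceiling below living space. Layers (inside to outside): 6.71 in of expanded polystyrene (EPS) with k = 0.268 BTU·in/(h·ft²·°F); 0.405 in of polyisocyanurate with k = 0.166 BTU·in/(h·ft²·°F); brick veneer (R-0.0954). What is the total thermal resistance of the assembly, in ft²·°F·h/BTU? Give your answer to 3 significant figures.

27.6 ft²·°F·h/BTU

6.71/0.268 = 25.04
0.405/0.166 = 2.44
R_total = 25.04 + 2.44 + 0.0954 = 27.57 ft²·°F·h/BTU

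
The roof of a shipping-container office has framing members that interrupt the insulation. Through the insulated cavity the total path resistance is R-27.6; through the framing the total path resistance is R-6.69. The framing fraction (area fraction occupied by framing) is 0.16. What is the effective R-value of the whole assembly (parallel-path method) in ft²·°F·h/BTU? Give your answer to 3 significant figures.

18.4 ft²·°F·h/BTU

U_eff = 0.84/27.6 + 0.16/6.69 = 0.03043 + 0.02392 = 0.05435
R_eff = 1/U_eff = 18.4 ft²·°F·h/BTU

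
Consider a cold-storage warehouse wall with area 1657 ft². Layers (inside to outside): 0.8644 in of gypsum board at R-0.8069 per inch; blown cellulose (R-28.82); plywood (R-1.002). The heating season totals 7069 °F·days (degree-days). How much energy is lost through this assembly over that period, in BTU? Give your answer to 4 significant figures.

0.8644 × 0.8069 = 0.69748
R_total = 0.69748 + 28.82 + 1.002 = 30.519 ft²·°F·h/BTU
E = A × HDD × 24 / R = 1657 × 7069 × 24 / 30.519 = 9211200 BTU

9211000 BTU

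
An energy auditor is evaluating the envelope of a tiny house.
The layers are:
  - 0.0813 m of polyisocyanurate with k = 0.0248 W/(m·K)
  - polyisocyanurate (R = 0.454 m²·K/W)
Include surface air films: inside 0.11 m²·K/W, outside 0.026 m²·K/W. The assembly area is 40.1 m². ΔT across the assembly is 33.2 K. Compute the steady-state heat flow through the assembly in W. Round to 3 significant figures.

344 W

0.0813/0.0248 = 3.278
R_total = 0.11 + 3.278 + 0.454 + 0.026 = 3.868 m²·K/W
Q = A·ΔT/R = 40.1 × 33.2 / 3.868 = 344.2 W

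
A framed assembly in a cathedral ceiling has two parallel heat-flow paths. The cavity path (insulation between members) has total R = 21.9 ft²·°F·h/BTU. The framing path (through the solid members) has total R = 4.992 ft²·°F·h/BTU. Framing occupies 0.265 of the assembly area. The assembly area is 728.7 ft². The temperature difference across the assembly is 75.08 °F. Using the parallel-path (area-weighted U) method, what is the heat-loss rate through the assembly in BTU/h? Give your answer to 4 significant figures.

4741 BTU/h

U_eff = 0.735/21.9 + 0.265/4.992 = 0.033562 + 0.053085 = 0.086647
R_eff = 1/U_eff = 11.541 ft²·°F·h/BTU
Q = 728.7 × 75.08 / 11.541 = 4740.5 BTU/h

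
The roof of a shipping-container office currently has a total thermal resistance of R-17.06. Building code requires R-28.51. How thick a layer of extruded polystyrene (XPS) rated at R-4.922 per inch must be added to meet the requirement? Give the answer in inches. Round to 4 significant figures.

ΔR = 28.51 − 17.06 = 11.45 ft²·°F·h/BTU
L = ΔR / (R/in) = 11.45/4.922 = 2.3263 in

2.326 in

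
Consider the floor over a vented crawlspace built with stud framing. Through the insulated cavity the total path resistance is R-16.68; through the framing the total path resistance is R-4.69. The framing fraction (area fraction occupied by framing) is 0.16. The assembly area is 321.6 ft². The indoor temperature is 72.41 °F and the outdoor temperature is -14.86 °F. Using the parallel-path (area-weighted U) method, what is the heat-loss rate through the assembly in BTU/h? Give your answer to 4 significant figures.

2371 BTU/h

U_eff = 0.84/16.68 + 0.16/4.69 = 0.05036 + 0.034115 = 0.084475
R_eff = 1/U_eff = 11.838 ft²·°F·h/BTU
Q = 321.6 × (72.41 − (-14.86)) / 11.838 = 2370.9 BTU/h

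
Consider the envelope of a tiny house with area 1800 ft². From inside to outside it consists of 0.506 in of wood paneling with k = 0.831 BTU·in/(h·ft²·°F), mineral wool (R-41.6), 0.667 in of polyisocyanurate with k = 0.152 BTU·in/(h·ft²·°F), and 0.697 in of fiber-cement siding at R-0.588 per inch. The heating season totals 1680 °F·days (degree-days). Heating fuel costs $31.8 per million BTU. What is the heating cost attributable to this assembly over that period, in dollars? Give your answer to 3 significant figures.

0.506/0.831 = 0.6089
0.667/0.152 = 4.388
0.697 × 0.588 = 0.4098
R_total = 0.6089 + 41.6 + 4.388 + 0.4098 = 47.01 ft²·°F·h/BTU
E = A × HDD × 24 / R = 1800 × 1680 × 24 / 47.01 = 1544000 BTU
Cost = 1544000/10⁶ × 31.8 = $49.1

49.1 dollars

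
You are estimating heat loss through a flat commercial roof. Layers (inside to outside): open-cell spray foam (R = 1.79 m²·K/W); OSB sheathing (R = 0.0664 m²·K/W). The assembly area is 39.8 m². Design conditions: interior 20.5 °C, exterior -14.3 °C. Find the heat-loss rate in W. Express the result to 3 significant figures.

746 W

R_total = 1.79 + 0.0664 = 1.856 m²·K/W
Q = A·ΔT/R = 39.8 × (20.5 − (-14.3)) / 1.856 = 746.1 W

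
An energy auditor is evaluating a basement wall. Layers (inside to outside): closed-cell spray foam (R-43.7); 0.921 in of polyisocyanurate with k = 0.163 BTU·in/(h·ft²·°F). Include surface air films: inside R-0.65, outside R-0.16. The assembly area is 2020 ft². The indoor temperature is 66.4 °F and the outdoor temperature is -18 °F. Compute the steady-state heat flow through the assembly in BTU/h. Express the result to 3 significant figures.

0.921/0.163 = 5.65
R_total = 0.65 + 43.7 + 5.65 + 0.16 = 50.16 ft²·°F·h/BTU
Q = A·ΔT/R = 2020 × (66.4 − (-18)) / 50.16 = 3399 BTU/h

3400 BTU/h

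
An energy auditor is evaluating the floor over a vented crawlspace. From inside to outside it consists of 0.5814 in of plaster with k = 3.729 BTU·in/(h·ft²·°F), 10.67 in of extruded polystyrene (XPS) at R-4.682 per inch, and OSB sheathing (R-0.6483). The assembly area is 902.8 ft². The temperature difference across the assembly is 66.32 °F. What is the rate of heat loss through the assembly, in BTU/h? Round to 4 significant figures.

1180 BTU/h

0.5814/3.729 = 0.15591
10.67 × 4.682 = 49.957
R_total = 0.15591 + 49.957 + 0.6483 = 50.761 ft²·°F·h/BTU
Q = A·ΔT/R = 902.8 × 66.32 / 50.761 = 1179.5 BTU/h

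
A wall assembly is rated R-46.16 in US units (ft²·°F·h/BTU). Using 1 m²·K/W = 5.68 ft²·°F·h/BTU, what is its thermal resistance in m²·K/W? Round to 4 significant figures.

R_SI = 46.16/5.68 = 8.1268

8.127 m²·K/W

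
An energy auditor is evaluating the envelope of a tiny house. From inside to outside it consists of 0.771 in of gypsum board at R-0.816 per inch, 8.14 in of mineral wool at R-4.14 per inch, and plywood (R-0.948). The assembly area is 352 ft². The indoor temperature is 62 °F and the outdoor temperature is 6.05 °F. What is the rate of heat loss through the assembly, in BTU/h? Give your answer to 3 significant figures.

0.771 × 0.816 = 0.6291
8.14 × 4.14 = 33.7
R_total = 0.6291 + 33.7 + 0.948 = 35.28 ft²·°F·h/BTU
Q = A·ΔT/R = 352 × (62 − 6.05) / 35.28 = 558.3 BTU/h

558 BTU/h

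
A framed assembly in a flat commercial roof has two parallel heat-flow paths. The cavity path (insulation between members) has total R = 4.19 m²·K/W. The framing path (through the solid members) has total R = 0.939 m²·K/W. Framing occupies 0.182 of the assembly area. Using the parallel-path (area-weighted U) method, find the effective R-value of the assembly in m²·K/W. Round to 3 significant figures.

U_eff = 0.818/4.19 + 0.182/0.939 = 0.1952 + 0.1938 = 0.389
R_eff = 1/U_eff = 2.57 m²·K/W

2.57 m²·K/W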